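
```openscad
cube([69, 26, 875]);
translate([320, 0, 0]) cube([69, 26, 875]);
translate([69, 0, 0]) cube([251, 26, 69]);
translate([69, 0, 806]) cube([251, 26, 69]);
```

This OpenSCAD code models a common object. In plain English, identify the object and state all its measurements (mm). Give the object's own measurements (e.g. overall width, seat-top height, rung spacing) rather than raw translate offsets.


A rectangular picture frame lying in the x–z plane (depth along y). The opening is 251 mm wide (x) by 737 mm tall (z), surrounded by a border 69 mm wide on all four sides. The frame is 26 mm deep and is made of two full-height vertical stiles with two horizontal rails fitted between them.


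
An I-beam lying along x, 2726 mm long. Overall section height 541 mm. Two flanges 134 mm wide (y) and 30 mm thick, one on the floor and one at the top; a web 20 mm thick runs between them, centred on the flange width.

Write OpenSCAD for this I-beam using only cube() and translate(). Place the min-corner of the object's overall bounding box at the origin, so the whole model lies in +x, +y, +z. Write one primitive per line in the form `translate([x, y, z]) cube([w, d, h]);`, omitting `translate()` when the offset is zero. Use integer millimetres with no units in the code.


cube([2726, 134, 30]);
translate([0, 57, 30]) cube([2726, 20, 481]);
translate([0, 0, 511]) cube([2726, 134, 30]);


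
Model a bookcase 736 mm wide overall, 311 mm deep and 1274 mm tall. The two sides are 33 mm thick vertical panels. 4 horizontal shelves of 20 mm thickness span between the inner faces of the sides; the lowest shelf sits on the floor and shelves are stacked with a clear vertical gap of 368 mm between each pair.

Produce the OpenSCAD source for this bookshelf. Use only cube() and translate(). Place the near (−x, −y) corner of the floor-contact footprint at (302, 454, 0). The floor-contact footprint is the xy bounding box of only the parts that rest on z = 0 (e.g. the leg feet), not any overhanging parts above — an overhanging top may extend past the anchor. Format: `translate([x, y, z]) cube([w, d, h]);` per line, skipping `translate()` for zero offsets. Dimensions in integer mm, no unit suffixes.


translate([302, 454, 0]) cube([33, 311, 1274]);
translate([1005, 454, 0]) cube([33, 311, 1274]);
translate([335, 454, 0]) cube([670, 311, 20]);
translate([335, 454, 388]) cube([670, 311, 20]);
translate([335, 454, 776]) cube([670, 311, 20]);
translate([335, 454, 1164]) cube([670, 311, 20]);


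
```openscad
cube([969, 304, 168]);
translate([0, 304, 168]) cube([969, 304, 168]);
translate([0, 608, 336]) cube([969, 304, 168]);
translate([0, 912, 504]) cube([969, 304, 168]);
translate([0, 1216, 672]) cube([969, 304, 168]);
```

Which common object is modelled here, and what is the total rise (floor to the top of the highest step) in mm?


A staircase. The total rise is 840 mm.

5 identical blocks, each offset up and back from the previous — a staircase. Each step is 168 mm tall and there are 5 of them, so the total rise is 5 × 168 = 840 mm.


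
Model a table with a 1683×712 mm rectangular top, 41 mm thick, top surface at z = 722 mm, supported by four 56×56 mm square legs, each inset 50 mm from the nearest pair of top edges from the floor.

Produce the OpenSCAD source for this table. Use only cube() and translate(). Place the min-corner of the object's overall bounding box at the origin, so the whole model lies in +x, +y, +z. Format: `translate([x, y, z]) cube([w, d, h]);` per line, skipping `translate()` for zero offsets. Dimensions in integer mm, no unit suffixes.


// leg_h = 722 - 41 = 681
translate([0, 0, 681]) cube([1683, 712, 41]);
translate([50, 50, 0]) cube([56, 56, 681]);
translate([1577, 50, 0]) cube([56, 56, 681]);
translate([50, 606, 0]) cube([56, 56, 681]);
translate([1577, 606, 0]) cube([56, 56, 681]);


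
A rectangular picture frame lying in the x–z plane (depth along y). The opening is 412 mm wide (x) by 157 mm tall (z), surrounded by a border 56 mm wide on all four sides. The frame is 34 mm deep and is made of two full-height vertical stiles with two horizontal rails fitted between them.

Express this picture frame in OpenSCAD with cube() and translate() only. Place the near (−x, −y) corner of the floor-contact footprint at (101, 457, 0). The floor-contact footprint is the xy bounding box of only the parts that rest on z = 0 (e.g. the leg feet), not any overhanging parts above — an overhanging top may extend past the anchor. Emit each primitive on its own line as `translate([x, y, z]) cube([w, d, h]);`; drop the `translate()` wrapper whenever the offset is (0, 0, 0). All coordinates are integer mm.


translate([101, 457, 0]) cube([56, 34, 269]);
translate([569, 457, 0]) cube([56, 34, 269]);
translate([157, 457, 0]) cube([412, 34, 56]);
translate([157, 457, 213]) cube([412, 34, 56]);


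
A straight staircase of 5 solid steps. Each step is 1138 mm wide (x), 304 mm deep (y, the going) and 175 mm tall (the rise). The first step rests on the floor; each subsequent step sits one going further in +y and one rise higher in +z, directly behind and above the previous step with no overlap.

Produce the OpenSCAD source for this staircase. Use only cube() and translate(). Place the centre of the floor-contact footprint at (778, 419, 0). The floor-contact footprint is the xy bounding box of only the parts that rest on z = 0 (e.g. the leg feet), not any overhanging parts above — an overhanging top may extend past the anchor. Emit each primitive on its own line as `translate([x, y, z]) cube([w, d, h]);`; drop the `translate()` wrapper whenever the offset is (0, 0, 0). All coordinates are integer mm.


translate([209, 267, 0]) cube([1138, 304, 175]);
translate([209, 571, 175]) cube([1138, 304, 175]);
translate([209, 875, 350]) cube([1138, 304, 175]);
translate([209, 1179, 525]) cube([1138, 304, 175]);
translate([209, 1483, 700]) cube([1138, 304, 175]);


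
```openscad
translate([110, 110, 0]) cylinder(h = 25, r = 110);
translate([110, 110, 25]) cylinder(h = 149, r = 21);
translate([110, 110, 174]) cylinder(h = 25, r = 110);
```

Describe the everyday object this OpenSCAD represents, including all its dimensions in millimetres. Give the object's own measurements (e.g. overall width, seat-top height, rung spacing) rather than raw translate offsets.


A spool: two coaxial disc flanges of radius 110 mm and thickness 25 mm, joined by a core cylinder of radius 21 mm and height 149 mm. The lower flange rests on z = 0 and the three cylinders share a vertical axis.


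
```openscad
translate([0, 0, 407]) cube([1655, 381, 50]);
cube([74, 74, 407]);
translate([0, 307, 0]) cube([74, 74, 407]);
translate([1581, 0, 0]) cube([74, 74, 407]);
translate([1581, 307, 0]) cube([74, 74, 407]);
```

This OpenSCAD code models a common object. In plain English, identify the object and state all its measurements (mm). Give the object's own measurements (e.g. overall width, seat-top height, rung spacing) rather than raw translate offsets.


A long wooden bench with a 1655 mm (x) × 381 mm (y) seat, 50 mm thick, its top surface 457 mm above the floor. Four 74 mm square legs at the seat corners, flush with the edges, run from z = 0 to the seat underside.


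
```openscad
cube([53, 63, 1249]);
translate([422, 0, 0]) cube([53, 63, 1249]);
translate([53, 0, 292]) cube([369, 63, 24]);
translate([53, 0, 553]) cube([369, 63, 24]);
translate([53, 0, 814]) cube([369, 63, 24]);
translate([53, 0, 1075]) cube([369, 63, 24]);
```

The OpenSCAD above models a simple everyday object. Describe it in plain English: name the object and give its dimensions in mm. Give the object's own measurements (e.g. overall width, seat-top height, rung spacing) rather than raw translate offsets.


A straight ladder. Two 53×63 mm vertical rails, 1249 mm tall, stand 475 mm apart (outside-to-outside) with their front faces coplanar on the −y side. 4 rungs, each 63 mm deep and 24 mm tall, span between the inner faces of the rails, front faces flush with the rails. The lowest rung's underside is at z = 292 mm and rungs are spaced 261 mm apart (underside to underside).


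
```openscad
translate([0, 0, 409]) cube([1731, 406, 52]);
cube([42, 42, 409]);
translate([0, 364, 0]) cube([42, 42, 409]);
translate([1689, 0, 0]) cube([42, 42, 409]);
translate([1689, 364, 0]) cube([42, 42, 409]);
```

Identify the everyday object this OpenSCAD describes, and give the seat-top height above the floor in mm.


A bench. The seat-top height is 461 mm.

A long slab on four corner posts — a bench. The slab sits at z = 409 with thickness 52, so the top is 409 + 52 = 461 mm.


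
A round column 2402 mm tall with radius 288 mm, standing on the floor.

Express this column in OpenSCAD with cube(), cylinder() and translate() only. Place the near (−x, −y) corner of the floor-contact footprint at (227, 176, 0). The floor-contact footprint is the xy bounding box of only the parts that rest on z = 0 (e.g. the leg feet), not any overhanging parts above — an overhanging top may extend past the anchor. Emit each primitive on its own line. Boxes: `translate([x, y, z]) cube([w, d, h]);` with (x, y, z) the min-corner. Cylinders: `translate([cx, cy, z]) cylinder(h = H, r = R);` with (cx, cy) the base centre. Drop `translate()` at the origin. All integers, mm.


translate([515, 464, 0]) cylinder(h = 2402, r = 288);


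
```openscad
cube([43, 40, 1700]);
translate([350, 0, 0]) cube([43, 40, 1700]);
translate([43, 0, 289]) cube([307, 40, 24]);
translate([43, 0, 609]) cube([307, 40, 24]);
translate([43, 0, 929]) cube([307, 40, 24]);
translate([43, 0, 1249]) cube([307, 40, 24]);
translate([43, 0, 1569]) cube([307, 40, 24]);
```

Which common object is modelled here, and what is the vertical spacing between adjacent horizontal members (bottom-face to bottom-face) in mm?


A ladder. The rung spacing is 320 mm.

Two tall 43×40 posts with 5 short bars between them — a ladder. Adjacent rungs sit at z = 289 and z = 609, so the spacing is 609 − 289 = 320 mm.


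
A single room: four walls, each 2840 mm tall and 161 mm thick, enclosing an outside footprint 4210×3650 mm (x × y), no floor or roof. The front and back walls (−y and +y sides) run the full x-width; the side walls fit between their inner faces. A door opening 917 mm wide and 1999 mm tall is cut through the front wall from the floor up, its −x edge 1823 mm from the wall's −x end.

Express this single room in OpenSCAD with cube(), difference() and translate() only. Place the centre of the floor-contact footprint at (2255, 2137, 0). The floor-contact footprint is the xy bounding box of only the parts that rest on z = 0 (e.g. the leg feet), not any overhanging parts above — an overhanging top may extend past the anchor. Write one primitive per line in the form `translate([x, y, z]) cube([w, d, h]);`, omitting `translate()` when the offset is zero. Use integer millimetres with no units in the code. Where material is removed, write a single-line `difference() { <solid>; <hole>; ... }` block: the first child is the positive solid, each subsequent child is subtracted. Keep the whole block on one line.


difference() { translate([150, 312, 0]) cube([4210, 161, 2840]); translate([1973, 312, 0]) cube([917, 161, 1999]); }
translate([150, 3801, 0]) cube([4210, 161, 2840]);
translate([150, 473, 0]) cube([161, 3328, 2840]);
translate([4199, 473, 0]) cube([161, 3328, 2840]);


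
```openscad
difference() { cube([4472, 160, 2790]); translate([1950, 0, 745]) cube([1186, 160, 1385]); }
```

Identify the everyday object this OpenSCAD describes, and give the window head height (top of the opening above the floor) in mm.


A wall with a window opening. The window head height is 2130 mm.

A wall with a rectangular opening subtracted — a window. Sill at z = 745, opening 1385 mm tall, so the head is at 745 + 1385 = 2130 mm.


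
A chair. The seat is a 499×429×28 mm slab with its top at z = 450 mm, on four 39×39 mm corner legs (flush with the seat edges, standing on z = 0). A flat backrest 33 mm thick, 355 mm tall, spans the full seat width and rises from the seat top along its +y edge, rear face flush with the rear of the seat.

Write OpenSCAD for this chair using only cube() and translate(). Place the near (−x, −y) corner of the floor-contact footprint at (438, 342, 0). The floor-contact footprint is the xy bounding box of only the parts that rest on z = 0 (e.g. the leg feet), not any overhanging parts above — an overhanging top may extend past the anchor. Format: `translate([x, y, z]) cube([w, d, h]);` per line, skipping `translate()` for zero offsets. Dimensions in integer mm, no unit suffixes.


// leg_h = 450 - 28 = 422
translate([438, 342, 422]) cube([499, 429, 28]);
translate([438, 342, 0]) cube([39, 39, 422]);
translate([898, 342, 0]) cube([39, 39, 422]);
translate([438, 732, 0]) cube([39, 39, 422]);
translate([898, 732, 0]) cube([39, 39, 422]);
translate([438, 738, 450]) cube([499, 33, 355]);


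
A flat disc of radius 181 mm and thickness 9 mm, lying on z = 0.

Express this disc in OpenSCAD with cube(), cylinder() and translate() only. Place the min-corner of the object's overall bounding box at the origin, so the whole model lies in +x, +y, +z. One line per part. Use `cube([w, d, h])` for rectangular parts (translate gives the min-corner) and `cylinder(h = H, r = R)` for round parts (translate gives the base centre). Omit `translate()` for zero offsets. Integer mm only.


translate([181, 181, 0]) cylinder(h = 9, r = 181);


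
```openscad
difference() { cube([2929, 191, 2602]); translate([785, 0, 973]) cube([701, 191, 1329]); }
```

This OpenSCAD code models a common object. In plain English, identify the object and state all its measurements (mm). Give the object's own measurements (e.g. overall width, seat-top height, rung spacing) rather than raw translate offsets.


A wall 2929 mm long (x), 191 mm thick (y), 2602 mm tall, with a rectangular window opening cut through it. The opening is 701 mm wide and 1329 mm tall; its sill is at z = 973 mm and its near (−x) edge is 785 mm from the wall's −x end. The opening passes through the full wall thickness.


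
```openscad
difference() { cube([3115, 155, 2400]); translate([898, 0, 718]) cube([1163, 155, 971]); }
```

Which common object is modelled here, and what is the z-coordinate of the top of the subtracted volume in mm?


A wall with a window opening. The window head height is 1689 mm.

A wall with a rectangular opening subtracted — a window. Sill at z = 718, opening 971 mm tall, so the head is at 718 + 971 = 1689 mm.


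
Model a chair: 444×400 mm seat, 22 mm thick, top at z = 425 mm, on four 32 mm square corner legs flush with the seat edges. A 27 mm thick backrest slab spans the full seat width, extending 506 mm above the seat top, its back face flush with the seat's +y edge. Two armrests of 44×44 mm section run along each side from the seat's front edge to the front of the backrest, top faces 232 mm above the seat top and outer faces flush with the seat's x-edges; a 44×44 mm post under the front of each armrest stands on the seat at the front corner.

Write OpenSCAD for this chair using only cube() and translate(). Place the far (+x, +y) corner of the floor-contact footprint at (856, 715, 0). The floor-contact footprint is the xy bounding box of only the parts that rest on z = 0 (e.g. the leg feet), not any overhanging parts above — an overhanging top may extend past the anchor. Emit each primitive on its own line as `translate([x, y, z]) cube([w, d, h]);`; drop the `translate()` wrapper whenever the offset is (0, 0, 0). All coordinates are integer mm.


translate([412, 315, 403]) cube([444, 400, 22]);
translate([412, 315, 0]) cube([32, 32, 403]);
translate([824, 315, 0]) cube([32, 32, 403]);
translate([412, 683, 0]) cube([32, 32, 403]);
translate([824, 683, 0]) cube([32, 32, 403]);
translate([412, 688, 425]) cube([444, 27, 506]);
translate([412, 315, 613]) cube([44, 373, 44]);
translate([812, 315, 613]) cube([44, 373, 44]);
translate([412, 315, 425]) cube([44, 44, 188]);
translate([812, 315, 425]) cube([44, 44, 188]);


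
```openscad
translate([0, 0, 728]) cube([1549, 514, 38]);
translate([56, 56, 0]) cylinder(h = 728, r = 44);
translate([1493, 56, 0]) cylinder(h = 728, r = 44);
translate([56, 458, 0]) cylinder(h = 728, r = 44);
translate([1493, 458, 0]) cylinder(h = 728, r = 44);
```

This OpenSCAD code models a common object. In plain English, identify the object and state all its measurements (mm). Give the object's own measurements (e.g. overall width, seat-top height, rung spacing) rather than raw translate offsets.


A rectangular dining table. The top is 1549×514×38 mm with its upper surface at z = 766 mm. It stands on four round legs of 88 mm diameter, each leg's bounding box inset 12 mm from the nearest pair of top edges, running from the floor to the underside of the top.


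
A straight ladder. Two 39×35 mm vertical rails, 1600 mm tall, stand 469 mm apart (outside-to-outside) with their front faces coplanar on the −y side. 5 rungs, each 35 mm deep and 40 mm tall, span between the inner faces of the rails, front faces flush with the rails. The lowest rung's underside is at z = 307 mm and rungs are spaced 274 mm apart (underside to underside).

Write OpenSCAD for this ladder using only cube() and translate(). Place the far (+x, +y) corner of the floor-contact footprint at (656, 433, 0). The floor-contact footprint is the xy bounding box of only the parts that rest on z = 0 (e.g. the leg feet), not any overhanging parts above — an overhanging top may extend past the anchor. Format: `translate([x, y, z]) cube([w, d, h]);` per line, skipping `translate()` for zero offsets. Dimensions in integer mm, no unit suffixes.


translate([187, 398, 0]) cube([39, 35, 1600]);
translate([617, 398, 0]) cube([39, 35, 1600]);
translate([226, 398, 307]) cube([391, 35, 40]);
translate([226, 398, 581]) cube([391, 35, 40]);
translate([226, 398, 855]) cube([391, 35, 40]);
translate([226, 398, 1129]) cube([391, 35, 40]);
translate([226, 398, 1403]) cube([391, 35, 40]);


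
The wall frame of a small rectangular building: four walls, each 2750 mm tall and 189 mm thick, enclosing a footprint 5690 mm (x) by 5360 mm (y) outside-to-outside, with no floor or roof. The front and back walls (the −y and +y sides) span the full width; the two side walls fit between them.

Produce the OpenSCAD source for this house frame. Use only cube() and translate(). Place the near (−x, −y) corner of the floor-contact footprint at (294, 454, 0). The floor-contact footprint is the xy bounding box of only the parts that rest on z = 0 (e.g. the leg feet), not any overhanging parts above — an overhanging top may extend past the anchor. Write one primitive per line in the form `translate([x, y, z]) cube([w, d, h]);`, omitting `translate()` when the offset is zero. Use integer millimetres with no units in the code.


translate([294, 454, 0]) cube([5690, 189, 2750]);
translate([294, 5625, 0]) cube([5690, 189, 2750]);
translate([294, 643, 0]) cube([189, 4982, 2750]);
translate([5795, 643, 0]) cube([189, 4982, 2750]);


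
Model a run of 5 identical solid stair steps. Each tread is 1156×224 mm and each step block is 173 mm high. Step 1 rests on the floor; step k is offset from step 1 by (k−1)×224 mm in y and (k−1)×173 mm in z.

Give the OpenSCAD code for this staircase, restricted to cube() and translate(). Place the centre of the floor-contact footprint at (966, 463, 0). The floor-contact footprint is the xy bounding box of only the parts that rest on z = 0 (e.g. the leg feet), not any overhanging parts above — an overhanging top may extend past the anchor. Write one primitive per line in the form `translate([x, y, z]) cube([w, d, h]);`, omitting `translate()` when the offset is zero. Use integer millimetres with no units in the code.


translate([388, 351, 0]) cube([1156, 224, 173]);
translate([388, 575, 173]) cube([1156, 224, 173]);
translate([388, 799, 346]) cube([1156, 224, 173]);
translate([388, 1023, 519]) cube([1156, 224, 173]);
translate([388, 1247, 692]) cube([1156, 224, 173]);


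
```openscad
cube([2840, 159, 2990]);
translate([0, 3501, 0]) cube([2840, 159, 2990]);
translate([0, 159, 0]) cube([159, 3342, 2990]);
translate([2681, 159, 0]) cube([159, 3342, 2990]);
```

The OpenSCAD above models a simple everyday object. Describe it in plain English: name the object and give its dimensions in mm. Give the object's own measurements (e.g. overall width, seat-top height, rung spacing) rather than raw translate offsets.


The wall frame of a small rectangular building: four walls, each 2990 mm tall and 159 mm thick, enclosing a footprint 2840 mm (x) by 3660 mm (y) outside-to-outside, with no floor or roof. The front and back walls (the −y and +y sides) span the full width; the two side walls fit between them.


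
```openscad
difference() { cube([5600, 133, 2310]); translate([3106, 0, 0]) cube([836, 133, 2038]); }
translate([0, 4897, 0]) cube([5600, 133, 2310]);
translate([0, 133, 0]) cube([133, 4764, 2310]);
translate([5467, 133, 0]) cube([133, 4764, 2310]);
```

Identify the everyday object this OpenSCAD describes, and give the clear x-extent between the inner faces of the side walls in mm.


A single room. The interior width is 5334 mm.

Four walls enclosing a rectangle with a door in the front wall — a room. Outside width 5600 minus two 133 mm walls gives 5334 mm.


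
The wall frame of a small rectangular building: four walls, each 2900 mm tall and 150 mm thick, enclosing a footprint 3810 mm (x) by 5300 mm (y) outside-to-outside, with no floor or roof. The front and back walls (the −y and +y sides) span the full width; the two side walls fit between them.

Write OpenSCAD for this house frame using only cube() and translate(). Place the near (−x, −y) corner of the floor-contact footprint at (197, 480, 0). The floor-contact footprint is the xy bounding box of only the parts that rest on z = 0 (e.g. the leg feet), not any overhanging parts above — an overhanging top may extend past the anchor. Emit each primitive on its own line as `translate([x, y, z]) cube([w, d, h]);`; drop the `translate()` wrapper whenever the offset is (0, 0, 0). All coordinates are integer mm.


translate([197, 480, 0]) cube([3810, 150, 2900]);
translate([197, 5630, 0]) cube([3810, 150, 2900]);
translate([197, 630, 0]) cube([150, 5000, 2900]);
translate([3857, 630, 0]) cube([150, 5000, 2900]);


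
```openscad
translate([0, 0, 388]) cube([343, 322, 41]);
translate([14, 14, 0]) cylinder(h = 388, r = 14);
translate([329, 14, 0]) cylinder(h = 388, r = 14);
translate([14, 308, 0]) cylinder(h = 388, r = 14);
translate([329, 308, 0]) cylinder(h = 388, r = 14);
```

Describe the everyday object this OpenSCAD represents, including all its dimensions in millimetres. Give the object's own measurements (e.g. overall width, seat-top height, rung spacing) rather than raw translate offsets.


A four-legged stool. The seat is a 343×322×41 mm slab whose top surface is at z = 429 mm; four round legs, each 28 mm in diameter, run from the floor (z = 0) to the underside of the seat, each leg's axis is inset half a diameter from the nearest pair of seat edges (so the leg's bounding box is flush with the corner).


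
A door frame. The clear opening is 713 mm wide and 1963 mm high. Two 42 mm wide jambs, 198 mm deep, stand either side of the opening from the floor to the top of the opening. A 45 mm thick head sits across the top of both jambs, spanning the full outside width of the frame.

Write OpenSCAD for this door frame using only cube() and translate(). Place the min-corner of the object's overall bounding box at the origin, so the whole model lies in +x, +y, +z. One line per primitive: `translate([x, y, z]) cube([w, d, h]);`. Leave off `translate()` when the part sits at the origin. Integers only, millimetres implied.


cube([42, 198, 1963]);
translate([755, 0, 0]) cube([42, 198, 1963]);
translate([0, 0, 1963]) cube([797, 198, 45]);


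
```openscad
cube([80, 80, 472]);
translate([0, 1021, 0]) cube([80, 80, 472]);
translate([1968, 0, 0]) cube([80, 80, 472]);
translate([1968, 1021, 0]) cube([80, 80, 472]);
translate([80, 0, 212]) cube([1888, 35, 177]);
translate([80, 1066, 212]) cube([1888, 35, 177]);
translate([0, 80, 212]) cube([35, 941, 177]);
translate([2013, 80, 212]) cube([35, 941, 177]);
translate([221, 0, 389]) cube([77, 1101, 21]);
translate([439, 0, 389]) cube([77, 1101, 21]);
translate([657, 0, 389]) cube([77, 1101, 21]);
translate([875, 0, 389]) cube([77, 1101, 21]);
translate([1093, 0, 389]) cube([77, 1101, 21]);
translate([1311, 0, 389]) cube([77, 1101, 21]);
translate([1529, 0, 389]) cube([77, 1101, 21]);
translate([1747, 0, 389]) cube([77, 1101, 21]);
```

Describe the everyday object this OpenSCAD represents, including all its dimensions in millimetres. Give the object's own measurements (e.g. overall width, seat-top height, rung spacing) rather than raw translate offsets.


A bed frame 2048 mm long (x) by 1101 mm wide (y). Four 80×80 mm corner posts, 472 mm tall, at the corners of the footprint. Four rails of 35 mm thickness and 177 mm height run between adjacent posts with their undersides at z = 212 mm, their outer faces flush with the outside of the frame (the two x-running rails run between the posts' inner faces; the two y-running rails run between the posts' inner faces). 8 slats, each 77 mm wide (x) and 21 mm thick, lie across the top of the two x-running rails, running the full 1101 mm width of the frame in y; along x they sit between the end posts with a 141 mm gap after the −x posts and between neighbouring slats, leaving 144 mm before the +x posts.


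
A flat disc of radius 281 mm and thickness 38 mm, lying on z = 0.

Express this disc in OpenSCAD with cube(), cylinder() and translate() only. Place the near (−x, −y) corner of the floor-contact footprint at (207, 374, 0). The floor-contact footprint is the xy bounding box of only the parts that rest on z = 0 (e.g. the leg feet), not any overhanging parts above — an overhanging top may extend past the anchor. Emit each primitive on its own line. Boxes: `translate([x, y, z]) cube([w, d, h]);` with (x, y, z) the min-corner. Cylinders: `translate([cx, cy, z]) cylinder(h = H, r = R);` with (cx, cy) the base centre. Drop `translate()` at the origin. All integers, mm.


translate([488, 655, 0]) cylinder(h = 38, r = 281);


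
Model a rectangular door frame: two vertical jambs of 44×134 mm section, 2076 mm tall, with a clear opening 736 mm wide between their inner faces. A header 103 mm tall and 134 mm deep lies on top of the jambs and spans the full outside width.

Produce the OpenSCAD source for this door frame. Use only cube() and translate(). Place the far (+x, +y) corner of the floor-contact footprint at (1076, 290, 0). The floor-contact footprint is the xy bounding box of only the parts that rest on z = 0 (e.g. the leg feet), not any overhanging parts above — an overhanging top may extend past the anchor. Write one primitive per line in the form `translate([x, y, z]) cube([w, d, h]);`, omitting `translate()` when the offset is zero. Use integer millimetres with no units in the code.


translate([252, 156, 0]) cube([44, 134, 2076]);
translate([1032, 156, 0]) cube([44, 134, 2076]);
translate([252, 156, 2076]) cube([824, 134, 103]);


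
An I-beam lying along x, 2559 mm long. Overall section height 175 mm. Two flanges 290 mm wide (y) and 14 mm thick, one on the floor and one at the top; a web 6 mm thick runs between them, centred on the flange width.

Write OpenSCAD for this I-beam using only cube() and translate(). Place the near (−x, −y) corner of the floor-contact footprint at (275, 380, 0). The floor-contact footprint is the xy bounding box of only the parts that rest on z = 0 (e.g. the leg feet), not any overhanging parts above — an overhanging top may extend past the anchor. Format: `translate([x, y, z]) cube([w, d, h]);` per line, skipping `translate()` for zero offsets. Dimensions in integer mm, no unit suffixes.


translate([275, 380, 0]) cube([2559, 290, 14]);
translate([275, 522, 14]) cube([2559, 6, 147]);
translate([275, 380, 161]) cube([2559, 290, 14]);


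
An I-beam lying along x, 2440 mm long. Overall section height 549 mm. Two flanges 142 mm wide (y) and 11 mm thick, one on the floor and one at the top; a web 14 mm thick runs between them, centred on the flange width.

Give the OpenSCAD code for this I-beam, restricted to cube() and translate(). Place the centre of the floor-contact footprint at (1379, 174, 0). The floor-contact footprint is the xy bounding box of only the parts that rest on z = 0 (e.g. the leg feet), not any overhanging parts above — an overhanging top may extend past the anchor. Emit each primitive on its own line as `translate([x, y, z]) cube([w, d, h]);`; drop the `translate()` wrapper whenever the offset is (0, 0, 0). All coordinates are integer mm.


translate([159, 103, 0]) cube([2440, 142, 11]);
translate([159, 167, 11]) cube([2440, 14, 527]);
translate([159, 103, 538]) cube([2440, 142, 11]);


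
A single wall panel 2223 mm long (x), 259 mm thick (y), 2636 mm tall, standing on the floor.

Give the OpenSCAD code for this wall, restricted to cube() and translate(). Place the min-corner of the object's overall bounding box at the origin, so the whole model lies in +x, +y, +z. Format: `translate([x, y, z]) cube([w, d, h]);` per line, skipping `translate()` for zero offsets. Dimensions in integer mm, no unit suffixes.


cube([2223, 259, 2636]);


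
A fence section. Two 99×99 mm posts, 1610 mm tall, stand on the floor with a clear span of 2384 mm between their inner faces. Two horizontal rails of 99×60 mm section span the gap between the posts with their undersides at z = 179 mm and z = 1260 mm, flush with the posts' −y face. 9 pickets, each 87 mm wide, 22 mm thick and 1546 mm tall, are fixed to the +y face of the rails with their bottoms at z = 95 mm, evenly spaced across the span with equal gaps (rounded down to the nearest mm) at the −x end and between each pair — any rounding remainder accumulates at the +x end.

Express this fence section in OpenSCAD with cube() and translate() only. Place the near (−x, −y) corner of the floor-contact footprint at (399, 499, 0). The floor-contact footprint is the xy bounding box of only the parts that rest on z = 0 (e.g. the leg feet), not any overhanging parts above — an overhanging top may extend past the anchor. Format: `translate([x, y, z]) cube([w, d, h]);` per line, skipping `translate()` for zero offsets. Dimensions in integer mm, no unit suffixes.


translate([399, 499, 0]) cube([99, 99, 1610]);
translate([2882, 499, 0]) cube([99, 99, 1610]);
translate([498, 499, 179]) cube([2384, 99, 60]);
translate([498, 499, 1260]) cube([2384, 99, 60]);
translate([658, 598, 95]) cube([87, 22, 1546]);
translate([905, 598, 95]) cube([87, 22, 1546]);
translate([1152, 598, 95]) cube([87, 22, 1546]);
translate([1399, 598, 95]) cube([87, 22, 1546]);
translate([1646, 598, 95]) cube([87, 22, 1546]);
translate([1893, 598, 95]) cube([87, 22, 1546]);
translate([2140, 598, 95]) cube([87, 22, 1546]);
translate([2387, 598, 95]) cube([87, 22, 1546]);
translate([2634, 598, 95]) cube([87, 22, 1546]);


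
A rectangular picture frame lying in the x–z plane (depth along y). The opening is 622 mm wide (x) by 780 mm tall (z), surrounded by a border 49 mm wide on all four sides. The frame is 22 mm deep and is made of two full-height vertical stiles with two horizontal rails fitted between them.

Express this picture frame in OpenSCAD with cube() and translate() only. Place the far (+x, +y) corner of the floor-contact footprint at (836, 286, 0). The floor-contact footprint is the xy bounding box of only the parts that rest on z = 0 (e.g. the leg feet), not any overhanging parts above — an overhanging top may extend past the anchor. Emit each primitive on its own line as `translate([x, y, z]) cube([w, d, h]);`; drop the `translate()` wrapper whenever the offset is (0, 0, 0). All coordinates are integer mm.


translate([116, 264, 0]) cube([49, 22, 878]);
translate([787, 264, 0]) cube([49, 22, 878]);
translate([165, 264, 0]) cube([622, 22, 49]);
translate([165, 264, 829]) cube([622, 22, 49]);


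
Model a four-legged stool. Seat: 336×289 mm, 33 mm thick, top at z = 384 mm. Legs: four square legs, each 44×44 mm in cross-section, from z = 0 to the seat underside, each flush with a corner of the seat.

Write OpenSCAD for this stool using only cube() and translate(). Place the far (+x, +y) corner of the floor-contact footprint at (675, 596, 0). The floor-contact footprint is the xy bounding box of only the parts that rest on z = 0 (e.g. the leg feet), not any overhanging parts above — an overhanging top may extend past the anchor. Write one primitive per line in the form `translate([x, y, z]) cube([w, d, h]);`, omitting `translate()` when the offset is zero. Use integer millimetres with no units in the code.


translate([339, 307, 351]) cube([336, 289, 33]);
translate([339, 307, 0]) cube([44, 44, 351]);
translate([631, 307, 0]) cube([44, 44, 351]);
translate([339, 552, 0]) cube([44, 44, 351]);
translate([631, 552, 0]) cube([44, 44, 351]);


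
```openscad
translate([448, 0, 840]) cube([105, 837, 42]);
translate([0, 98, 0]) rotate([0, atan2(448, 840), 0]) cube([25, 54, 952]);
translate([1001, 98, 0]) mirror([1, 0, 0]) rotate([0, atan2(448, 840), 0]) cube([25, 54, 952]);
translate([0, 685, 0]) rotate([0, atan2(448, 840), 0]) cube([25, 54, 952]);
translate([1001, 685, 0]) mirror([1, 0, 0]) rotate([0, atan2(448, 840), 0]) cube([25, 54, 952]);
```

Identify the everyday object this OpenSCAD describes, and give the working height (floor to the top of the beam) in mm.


A sawhorse. The overall height is 882 mm.

A beam across two mirrored pairs of raked legs — a sawhorse. The beam's underside is at z = 840 (matching the legs' vertical rise in atan2(448, 840)) and the beam is 42 mm tall, so its top is at 840 + 42 = 882 mm. The raked legs top out at the beam's underside, so that is the highest point.


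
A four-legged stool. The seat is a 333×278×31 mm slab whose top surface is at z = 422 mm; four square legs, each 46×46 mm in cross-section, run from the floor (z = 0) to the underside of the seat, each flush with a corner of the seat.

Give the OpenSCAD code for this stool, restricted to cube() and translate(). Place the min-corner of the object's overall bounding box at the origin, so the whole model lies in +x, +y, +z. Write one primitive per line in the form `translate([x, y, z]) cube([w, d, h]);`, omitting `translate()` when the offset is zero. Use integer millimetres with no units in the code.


translate([0, 0, 391]) cube([333, 278, 31]);
cube([46, 46, 391]);
translate([287, 0, 0]) cube([46, 46, 391]);
translate([0, 232, 0]) cube([46, 46, 391]);
translate([287, 232, 0]) cube([46, 46, 391]);


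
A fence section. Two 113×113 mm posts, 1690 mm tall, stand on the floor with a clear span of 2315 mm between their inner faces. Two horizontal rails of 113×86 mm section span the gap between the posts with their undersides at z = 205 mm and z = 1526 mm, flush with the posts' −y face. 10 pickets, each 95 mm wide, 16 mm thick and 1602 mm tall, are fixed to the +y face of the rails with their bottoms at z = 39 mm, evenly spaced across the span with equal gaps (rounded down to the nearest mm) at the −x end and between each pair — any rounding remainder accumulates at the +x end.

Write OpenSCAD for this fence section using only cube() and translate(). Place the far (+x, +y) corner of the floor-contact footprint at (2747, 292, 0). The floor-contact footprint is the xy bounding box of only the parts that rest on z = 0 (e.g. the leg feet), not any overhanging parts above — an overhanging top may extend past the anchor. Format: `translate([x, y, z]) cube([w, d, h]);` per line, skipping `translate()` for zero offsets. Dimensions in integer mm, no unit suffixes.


translate([206, 179, 0]) cube([113, 113, 1690]);
translate([2634, 179, 0]) cube([113, 113, 1690]);
translate([319, 179, 205]) cube([2315, 113, 86]);
translate([319, 179, 1526]) cube([2315, 113, 86]);
translate([443, 292, 39]) cube([95, 16, 1602]);
translate([662, 292, 39]) cube([95, 16, 1602]);
translate([881, 292, 39]) cube([95, 16, 1602]);
translate([1100, 292, 39]) cube([95, 16, 1602]);
translate([1319, 292, 39]) cube([95, 16, 1602]);
translate([1538, 292, 39]) cube([95, 16, 1602]);
translate([1757, 292, 39]) cube([95, 16, 1602]);
translate([1976, 292, 39]) cube([95, 16, 1602]);
translate([2195, 292, 39]) cube([95, 16, 1602]);
translate([2414, 292, 39]) cube([95, 16, 1602]);


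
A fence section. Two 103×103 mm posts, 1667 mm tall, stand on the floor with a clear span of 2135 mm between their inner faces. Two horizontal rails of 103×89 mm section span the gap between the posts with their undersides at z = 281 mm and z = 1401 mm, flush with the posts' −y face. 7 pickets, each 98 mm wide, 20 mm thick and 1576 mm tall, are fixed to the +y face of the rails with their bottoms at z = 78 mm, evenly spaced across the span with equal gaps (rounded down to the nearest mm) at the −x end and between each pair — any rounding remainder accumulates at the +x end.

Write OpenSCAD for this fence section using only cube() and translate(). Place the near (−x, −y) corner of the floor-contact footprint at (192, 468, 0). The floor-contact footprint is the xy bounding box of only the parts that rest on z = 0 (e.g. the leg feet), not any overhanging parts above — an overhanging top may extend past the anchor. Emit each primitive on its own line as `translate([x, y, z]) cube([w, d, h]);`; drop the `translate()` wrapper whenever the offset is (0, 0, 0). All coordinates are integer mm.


translate([192, 468, 0]) cube([103, 103, 1667]);
translate([2430, 468, 0]) cube([103, 103, 1667]);
translate([295, 468, 281]) cube([2135, 103, 89]);
translate([295, 468, 1401]) cube([2135, 103, 89]);
translate([476, 571, 78]) cube([98, 20, 1576]);
translate([755, 571, 78]) cube([98, 20, 1576]);
translate([1034, 571, 78]) cube([98, 20, 1576]);
translate([1313, 571, 78]) cube([98, 20, 1576]);
translate([1592, 571, 78]) cube([98, 20, 1576]);
translate([1871, 571, 78]) cube([98, 20, 1576]);
translate([2150, 571, 78]) cube([98, 20, 1576]);


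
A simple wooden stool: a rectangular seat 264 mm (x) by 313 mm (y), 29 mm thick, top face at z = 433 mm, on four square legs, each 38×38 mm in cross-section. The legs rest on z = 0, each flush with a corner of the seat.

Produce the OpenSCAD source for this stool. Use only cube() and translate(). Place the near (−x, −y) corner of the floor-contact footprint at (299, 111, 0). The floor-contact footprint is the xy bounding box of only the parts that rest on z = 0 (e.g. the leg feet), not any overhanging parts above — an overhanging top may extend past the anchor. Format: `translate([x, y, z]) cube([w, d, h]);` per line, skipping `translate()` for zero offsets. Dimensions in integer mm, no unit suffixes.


// leg_h = 433 - 29 = 404
translate([299, 111, 404]) cube([264, 313, 29]);
translate([299, 111, 0]) cube([38, 38, 404]);
translate([525, 111, 0]) cube([38, 38, 404]);
translate([299, 386, 0]) cube([38, 38, 404]);
translate([525, 386, 0]) cube([38, 38, 404]);


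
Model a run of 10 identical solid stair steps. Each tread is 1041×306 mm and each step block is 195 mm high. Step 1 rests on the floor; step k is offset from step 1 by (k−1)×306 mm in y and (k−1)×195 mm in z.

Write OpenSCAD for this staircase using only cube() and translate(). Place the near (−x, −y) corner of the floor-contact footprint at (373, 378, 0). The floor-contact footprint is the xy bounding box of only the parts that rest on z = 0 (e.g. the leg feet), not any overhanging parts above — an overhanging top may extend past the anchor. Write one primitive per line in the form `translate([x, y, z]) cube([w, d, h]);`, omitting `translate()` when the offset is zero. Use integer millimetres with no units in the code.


translate([373, 378, 0]) cube([1041, 306, 195]);
translate([373, 684, 195]) cube([1041, 306, 195]);
translate([373, 990, 390]) cube([1041, 306, 195]);
translate([373, 1296, 585]) cube([1041, 306, 195]);
translate([373, 1602, 780]) cube([1041, 306, 195]);
translate([373, 1908, 975]) cube([1041, 306, 195]);
translate([373, 2214, 1170]) cube([1041, 306, 195]);
translate([373, 2520, 1365]) cube([1041, 306, 195]);
translate([373, 2826, 1560]) cube([1041, 306, 195]);
translate([373, 3132, 1755]) cube([1041, 306, 195]);
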